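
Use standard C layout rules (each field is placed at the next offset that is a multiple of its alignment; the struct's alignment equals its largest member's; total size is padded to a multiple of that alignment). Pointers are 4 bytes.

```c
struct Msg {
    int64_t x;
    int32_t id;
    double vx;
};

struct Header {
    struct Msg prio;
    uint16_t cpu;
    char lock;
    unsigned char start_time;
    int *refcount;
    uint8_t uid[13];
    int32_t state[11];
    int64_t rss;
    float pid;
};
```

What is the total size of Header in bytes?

112

Msg: @0: x [8B, align 8] → 8; @8: id [4B, align 4] → 12; +4 pad (align 8); @16: vx [8B, align 8] → 24; size 24, align 8
@0: prio [24B, align 8] → 24
@24: cpu [2B, align 2] → 26
@26: lock [1B, align 1] → 27
@27: start_time [1B, align 1] → 28
@28: refcount [4B, align 4] → 32
@32: uid [13B, align 1] → 45
+3 pad (align 4)
@48: state [44B, align 4] → 92
+4 pad (align 8)
@96: rss [8B, align 8] → 104
@104: pid [4B, align 4] → 108
+4 tail pad (align 8)
size 112, align 8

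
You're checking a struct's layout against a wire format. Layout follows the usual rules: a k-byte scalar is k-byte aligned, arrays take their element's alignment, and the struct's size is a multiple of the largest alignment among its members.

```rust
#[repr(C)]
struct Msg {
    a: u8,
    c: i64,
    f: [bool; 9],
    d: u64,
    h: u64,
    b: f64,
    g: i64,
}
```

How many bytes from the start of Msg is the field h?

40

@0: a [1B, align 1] → 1
+7 pad (align 8)
@8: c [8B, align 8] → 16
@16: f [9B, align 1] → 25
+7 pad (align 8)
@32: d [8B, align 8] → 40
@40: h [8B, align 8] → 48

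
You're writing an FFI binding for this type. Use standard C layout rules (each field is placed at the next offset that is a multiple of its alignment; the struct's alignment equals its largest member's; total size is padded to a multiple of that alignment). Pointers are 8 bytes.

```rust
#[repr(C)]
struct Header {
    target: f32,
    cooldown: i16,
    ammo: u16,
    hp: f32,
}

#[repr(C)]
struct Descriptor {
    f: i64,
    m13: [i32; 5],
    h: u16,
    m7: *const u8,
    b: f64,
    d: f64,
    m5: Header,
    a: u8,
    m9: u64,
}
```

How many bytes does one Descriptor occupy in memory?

Header: target at 0 (size 4, align 4) → ends 4; cooldown at 4 (size 2, align 2) → ends 6; ammo at 6 (size 2, align 2) → ends 8; hp at 8 (size 4, align 4) → ends 12; total 12 bytes, alignment 4
f at 0 (size 8, align 8) → ends 8
m13 at 8 (size 20, align 4) → ends 28
h at 28 (size 2, align 2) → ends 30
pad 2 to align 8 for m7
m7 at 32 (size 8, align 8) → ends 40
b at 40 (size 8, align 8) → ends 48
d at 48 (size 8, align 8) → ends 56
m5 at 56 (size 12, align 4) → ends 68
a at 68 (size 1, align 1) → ends 69
pad 3 to align 8 for m9
m9 at 72 (size 8, align 8) → ends 80
total 80 bytes, alignment 8

80 bytes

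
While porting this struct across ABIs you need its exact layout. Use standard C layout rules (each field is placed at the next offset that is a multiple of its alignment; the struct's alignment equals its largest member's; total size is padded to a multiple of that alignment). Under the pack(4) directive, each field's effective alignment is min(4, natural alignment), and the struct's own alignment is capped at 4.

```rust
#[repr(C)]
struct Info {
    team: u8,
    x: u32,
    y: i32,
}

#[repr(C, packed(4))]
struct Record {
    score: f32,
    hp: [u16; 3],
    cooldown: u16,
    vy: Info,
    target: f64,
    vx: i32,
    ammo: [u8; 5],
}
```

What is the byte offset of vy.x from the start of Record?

16

Info: 0..1  team  (1B, 1-aligned); 1..4  -- padding (3B); 4..8  x  (4B, 4-aligned); 8..12  y  (4B, 4-aligned); sizeof = 12, alignof = 4
0..4  score  (4B, 4-aligned)
4..10  hp  (6B, 2-aligned)
10..12  cooldown  (2B, 2-aligned)
12..24  vy  (12B, 4-aligned)
within Info: x at 4
12 + 4 = 16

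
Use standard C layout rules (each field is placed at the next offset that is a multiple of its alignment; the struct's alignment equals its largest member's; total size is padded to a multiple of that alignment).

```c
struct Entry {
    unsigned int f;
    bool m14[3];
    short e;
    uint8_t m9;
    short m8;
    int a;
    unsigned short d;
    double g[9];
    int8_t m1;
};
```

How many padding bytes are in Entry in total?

0..4  f  (4B, 4-aligned)
4..7  m14  (3B, 1-aligned)
7..8  -- padding (1B)
8..10  e  (2B, 2-aligned)
10..11  m9  (1B, 1-aligned)
11..12  -- padding (1B)
12..14  m8  (2B, 2-aligned)
14..16  -- padding (2B)
16..20  a  (4B, 4-aligned)
20..22  d  (2B, 2-aligned)
22..24  -- padding (2B)
24..96  g  (72B, 8-aligned)
96..97  m1  (1B, 1-aligned)
97..104  -- tail padding (7B)
sizeof = 104, alignof = 8
data bytes 91, size 104 → padding 13

13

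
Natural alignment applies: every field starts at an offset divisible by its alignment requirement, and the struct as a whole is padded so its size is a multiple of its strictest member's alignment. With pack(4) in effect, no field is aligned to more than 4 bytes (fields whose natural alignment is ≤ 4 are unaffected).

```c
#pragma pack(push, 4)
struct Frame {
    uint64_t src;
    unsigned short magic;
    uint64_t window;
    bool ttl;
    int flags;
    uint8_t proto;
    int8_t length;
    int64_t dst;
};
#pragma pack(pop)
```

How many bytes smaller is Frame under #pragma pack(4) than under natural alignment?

8

natural layout:
  0..8  src  (8B, 8-aligned)
  8..10  magic  (2B, 2-aligned)
  10..16  -- padding (6B)
  16..24  window  (8B, 8-aligned)
  24..25  ttl  (1B, 1-aligned)
  25..28  -- padding (3B)
  28..32  flags  (4B, 4-aligned)
  32..33  proto  (1B, 1-aligned)
  33..34  length  (1B, 1-aligned)
  34..40  -- padding (6B)
  40..48  dst  (8B, 8-aligned)
  sizeof = 48, alignof = 8
packed(4) layout:
  0..8  src  (8B, 4-aligned)
  8..10  magic  (2B, 2-aligned)
  10..12  -- padding (2B)
  12..20  window  (8B, 4-aligned)
  20..21  ttl  (1B, 1-aligned)
  21..24  -- padding (3B)
  24..28  flags  (4B, 4-aligned)
  28..29  proto  (1B, 1-aligned)
  29..30  length  (1B, 1-aligned)
  30..32  -- padding (2B)
  32..40  dst  (8B, 4-aligned)
  sizeof = 40, alignof = 4
48 − 40 = 8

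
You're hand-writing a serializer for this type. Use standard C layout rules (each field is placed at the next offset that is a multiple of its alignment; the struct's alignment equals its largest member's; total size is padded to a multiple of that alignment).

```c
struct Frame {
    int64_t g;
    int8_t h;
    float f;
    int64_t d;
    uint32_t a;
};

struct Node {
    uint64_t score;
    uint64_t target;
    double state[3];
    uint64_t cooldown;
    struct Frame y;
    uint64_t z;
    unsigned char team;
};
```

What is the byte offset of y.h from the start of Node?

Frame: 0..8  g  (8B, 8-aligned); 8..9  h  (1B, 1-aligned); 9..12  -- padding (3B); 12..16  f  (4B, 4-aligned); 16..24  d  (8B, 8-aligned); 24..28  a  (4B, 4-aligned); 28..32  -- tail padding (4B); sizeof = 32, alignof = 8
0..8  score  (8B, 8-aligned)
8..16  target  (8B, 8-aligned)
16..40  state  (24B, 8-aligned)
40..48  cooldown  (8B, 8-aligned)
48..80  y  (32B, 8-aligned)
within Frame: h at 8
48 + 8 = 56

56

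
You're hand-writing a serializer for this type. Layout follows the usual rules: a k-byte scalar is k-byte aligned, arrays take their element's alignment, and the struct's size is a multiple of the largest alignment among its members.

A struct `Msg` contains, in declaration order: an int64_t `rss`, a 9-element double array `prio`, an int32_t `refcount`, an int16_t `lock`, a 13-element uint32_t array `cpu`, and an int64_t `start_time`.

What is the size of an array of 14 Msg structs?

rss at 0 (size 8, align 8) → ends 8
prio at 8 (size 72, align 8) → ends 80
refcount at 80 (size 4, align 4) → ends 84
lock at 84 (size 2, align 2) → ends 86
pad 2 to align 4 for cpu
cpu at 88 (size 52, align 4) → ends 140
pad 4 to align 8 for start_time
start_time at 144 (size 8, align 8) → ends 152
total 152 bytes, alignment 8
array of 14: 14 × 152 = 2128

2128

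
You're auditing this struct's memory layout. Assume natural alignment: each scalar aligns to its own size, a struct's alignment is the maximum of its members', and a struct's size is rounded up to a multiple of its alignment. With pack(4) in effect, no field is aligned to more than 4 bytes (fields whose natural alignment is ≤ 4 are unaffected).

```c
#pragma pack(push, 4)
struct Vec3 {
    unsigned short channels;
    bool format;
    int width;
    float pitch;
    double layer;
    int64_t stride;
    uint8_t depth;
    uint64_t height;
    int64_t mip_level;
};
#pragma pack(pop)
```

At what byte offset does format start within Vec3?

channels at 0 (size 2, align 2) → ends 2
format at 2 (size 1, align 1) → ends 3

2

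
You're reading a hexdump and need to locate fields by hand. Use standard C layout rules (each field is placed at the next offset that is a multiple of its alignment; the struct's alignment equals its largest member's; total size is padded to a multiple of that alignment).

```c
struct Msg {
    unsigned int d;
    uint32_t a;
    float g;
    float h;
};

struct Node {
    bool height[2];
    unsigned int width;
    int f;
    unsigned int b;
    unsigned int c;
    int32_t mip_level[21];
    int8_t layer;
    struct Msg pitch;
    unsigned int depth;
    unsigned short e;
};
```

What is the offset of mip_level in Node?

Msg: d at 0 (size 4, align 4) → ends 4; a at 4 (size 4, align 4) → ends 8; g at 8 (size 4, align 4) → ends 12; h at 12 (size 4, align 4) → ends 16; total 16 bytes, alignment 4
height at 0 (size 2, align 1) → ends 2
pad 2 to align 4 for width
width at 4 (size 4, align 4) → ends 8
f at 8 (size 4, align 4) → ends 12
b at 12 (size 4, align 4) → ends 16
c at 16 (size 4, align 4) → ends 20
mip_level at 20 (size 84, align 4) → ends 104

20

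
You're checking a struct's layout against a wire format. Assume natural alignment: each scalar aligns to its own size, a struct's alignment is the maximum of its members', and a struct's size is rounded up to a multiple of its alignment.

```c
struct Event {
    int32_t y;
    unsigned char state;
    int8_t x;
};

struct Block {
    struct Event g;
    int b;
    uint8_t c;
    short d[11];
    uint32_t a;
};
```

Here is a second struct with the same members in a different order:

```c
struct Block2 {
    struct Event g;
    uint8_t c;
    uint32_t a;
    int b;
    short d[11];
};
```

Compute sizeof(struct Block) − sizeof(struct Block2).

-4

Event: 0..4  y  (4B, 4-aligned); 4..5  state  (1B, 1-aligned); 5..6  x  (1B, 1-aligned); 6..8  -- tail padding (2B); sizeof = 8, alignof = 4
0..8  g  (8B, 4-aligned)
8..12  b  (4B, 4-aligned)
12..13  c  (1B, 1-aligned)
13..14  -- padding (1B)
14..36  d  (22B, 2-aligned)
36..40  a  (4B, 4-aligned)
sizeof = 40, alignof = 4
— Block2 —
0..8  g  (8B, 4-aligned)
8..9  c  (1B, 1-aligned)
9..12  -- padding (3B)
12..16  a  (4B, 4-aligned)
16..20  b  (4B, 4-aligned)
20..42  d  (22B, 2-aligned)
42..44  -- tail padding (2B)
sizeof = 44, alignof = 4
40 − 44 = -4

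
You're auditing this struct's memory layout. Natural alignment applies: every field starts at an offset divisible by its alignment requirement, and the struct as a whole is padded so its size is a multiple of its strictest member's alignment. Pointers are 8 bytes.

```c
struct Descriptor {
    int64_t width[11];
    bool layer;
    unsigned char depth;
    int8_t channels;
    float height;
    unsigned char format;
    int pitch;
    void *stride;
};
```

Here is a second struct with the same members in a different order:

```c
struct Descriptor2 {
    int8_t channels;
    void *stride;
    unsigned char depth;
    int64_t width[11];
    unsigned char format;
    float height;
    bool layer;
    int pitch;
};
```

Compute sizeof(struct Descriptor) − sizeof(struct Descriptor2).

0..88  width  (88B, 8-aligned)
88..89  layer  (1B, 1-aligned)
89..90  depth  (1B, 1-aligned)
90..91  channels  (1B, 1-aligned)
91..92  -- padding (1B)
92..96  height  (4B, 4-aligned)
96..97  format  (1B, 1-aligned)
97..100  -- padding (3B)
100..104  pitch  (4B, 4-aligned)
104..112  stride  (8B, 8-aligned)
sizeof = 112, alignof = 8
— Descriptor2 —
0..1  channels  (1B, 1-aligned)
1..8  -- padding (7B)
8..16  stride  (8B, 8-aligned)
16..17  depth  (1B, 1-aligned)
17..24  -- padding (7B)
24..112  width  (88B, 8-aligned)
112..113  format  (1B, 1-aligned)
113..116  -- padding (3B)
116..120  height  (4B, 4-aligned)
120..121  layer  (1B, 1-aligned)
121..124  -- padding (3B)
124..128  pitch  (4B, 4-aligned)
sizeof = 128, alignof = 8
112 − 128 = -16

-16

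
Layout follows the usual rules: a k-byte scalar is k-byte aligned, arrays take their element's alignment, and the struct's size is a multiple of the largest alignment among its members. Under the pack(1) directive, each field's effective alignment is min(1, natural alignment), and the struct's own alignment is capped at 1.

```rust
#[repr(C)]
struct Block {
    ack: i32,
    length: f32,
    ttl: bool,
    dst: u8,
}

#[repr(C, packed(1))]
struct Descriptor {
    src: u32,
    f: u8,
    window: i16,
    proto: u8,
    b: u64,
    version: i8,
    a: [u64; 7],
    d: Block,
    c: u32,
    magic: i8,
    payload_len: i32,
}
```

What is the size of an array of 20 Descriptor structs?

Block: ack at 0 (size 4, align 4) → ends 4; length at 4 (size 4, align 4) → ends 8; ttl at 8 (size 1, align 1) → ends 9; dst at 9 (size 1, align 1) → ends 10; tail pad 2 to reach multiple of 4; total 12 bytes, alignment 4
src at 0 (size 4, align 1) → ends 4
f at 4 (size 1, align 1) → ends 5
window at 5 (size 2, align 1) → ends 7
proto at 7 (size 1, align 1) → ends 8
b at 8 (size 8, align 1) → ends 16
version at 16 (size 1, align 1) → ends 17
a at 17 (size 56, align 1) → ends 73
d at 73 (size 12, align 1) → ends 85
c at 85 (size 4, align 1) → ends 89
magic at 89 (size 1, align 1) → ends 90
payload_len at 90 (size 4, align 1) → ends 94
total 94 bytes, alignment 1
array of 20: 20 × 94 = 1880

1880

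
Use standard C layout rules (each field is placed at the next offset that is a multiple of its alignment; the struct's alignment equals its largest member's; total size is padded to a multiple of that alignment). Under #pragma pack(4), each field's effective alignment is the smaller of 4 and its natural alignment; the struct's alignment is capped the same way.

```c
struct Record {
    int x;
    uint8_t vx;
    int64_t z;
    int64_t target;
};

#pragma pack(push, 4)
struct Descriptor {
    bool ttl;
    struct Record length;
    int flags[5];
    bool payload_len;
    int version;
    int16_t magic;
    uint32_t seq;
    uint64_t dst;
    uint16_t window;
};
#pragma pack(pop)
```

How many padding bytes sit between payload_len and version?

3

Record: 0..4  x  (4B, 4-aligned); 4..5  vx  (1B, 1-aligned); 5..8  -- padding (3B); 8..16  z  (8B, 8-aligned); 16..24  target  (8B, 8-aligned); sizeof = 24, alignof = 8
0..1  ttl  (1B, 1-aligned)
1..4  -- padding (3B)
4..28  length  (24B, 4-aligned)
28..48  flags  (20B, 4-aligned)
48..49  payload_len  (1B, 1-aligned)
49..52  -- padding (3B)
52..56  version  (4B, 4-aligned)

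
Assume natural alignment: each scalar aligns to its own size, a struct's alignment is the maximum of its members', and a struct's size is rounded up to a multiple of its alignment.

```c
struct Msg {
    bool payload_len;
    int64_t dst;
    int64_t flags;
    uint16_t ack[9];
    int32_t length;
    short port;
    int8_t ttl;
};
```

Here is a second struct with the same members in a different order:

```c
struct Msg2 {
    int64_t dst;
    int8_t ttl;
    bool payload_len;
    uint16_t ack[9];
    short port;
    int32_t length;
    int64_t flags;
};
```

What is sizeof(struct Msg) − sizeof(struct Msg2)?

8

0..1  payload_len  (1B, 1-aligned)
1..8  -- padding (7B)
8..16  dst  (8B, 8-aligned)
16..24  flags  (8B, 8-aligned)
24..42  ack  (18B, 2-aligned)
42..44  -- padding (2B)
44..48  length  (4B, 4-aligned)
48..50  port  (2B, 2-aligned)
50..51  ttl  (1B, 1-aligned)
51..56  -- tail padding (5B)
sizeof = 56, alignof = 8
— Msg2 —
0..8  dst  (8B, 8-aligned)
8..9  ttl  (1B, 1-aligned)
9..10  payload_len  (1B, 1-aligned)
10..28  ack  (18B, 2-aligned)
28..30  port  (2B, 2-aligned)
30..32  -- padding (2B)
32..36  length  (4B, 4-aligned)
36..40  -- padding (4B)
40..48  flags  (8B, 8-aligned)
sizeof = 48, alignof = 8
56 − 48 = 8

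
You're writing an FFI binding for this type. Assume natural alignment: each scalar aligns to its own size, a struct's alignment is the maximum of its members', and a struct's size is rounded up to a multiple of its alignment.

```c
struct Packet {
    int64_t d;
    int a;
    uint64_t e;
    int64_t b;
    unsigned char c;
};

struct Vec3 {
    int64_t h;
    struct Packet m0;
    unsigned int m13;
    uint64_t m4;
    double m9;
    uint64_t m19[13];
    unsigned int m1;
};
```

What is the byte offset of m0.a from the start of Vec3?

Packet: @0: d [8B, align 8] → 8; @8: a [4B, align 4] → 12; +4 pad (align 8); @16: e [8B, align 8] → 24; @24: b [8B, align 8] → 32; @32: c [1B, align 1] → 33; +7 tail pad (align 8); size 40, align 8
@0: h [8B, align 8] → 8
@8: m0 [40B, align 8] → 48
within Packet: a at 8
8 + 8 = 16

16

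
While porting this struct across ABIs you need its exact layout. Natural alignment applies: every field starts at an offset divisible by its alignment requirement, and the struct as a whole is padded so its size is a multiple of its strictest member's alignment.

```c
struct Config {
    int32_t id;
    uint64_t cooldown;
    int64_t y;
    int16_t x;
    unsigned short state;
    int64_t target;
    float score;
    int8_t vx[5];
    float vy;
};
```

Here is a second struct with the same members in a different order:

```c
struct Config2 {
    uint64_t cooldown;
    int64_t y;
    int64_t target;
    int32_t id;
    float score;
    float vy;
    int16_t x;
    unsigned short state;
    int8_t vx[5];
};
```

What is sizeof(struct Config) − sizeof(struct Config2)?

0..4  id  (4B, 4-aligned)
4..8  -- padding (4B)
8..16  cooldown  (8B, 8-aligned)
16..24  y  (8B, 8-aligned)
24..26  x  (2B, 2-aligned)
26..28  state  (2B, 2-aligned)
28..32  -- padding (4B)
32..40  target  (8B, 8-aligned)
40..44  score  (4B, 4-aligned)
44..49  vx  (5B, 1-aligned)
49..52  -- padding (3B)
52..56  vy  (4B, 4-aligned)
sizeof = 56, alignof = 8
— Config2 —
0..8  cooldown  (8B, 8-aligned)
8..16  y  (8B, 8-aligned)
16..24  target  (8B, 8-aligned)
24..28  id  (4B, 4-aligned)
28..32  score  (4B, 4-aligned)
32..36  vy  (4B, 4-aligned)
36..38  x  (2B, 2-aligned)
38..40  state  (2B, 2-aligned)
40..45  vx  (5B, 1-aligned)
45..48  -- tail padding (3B)
sizeof = 48, alignof = 8
56 − 48 = 8

8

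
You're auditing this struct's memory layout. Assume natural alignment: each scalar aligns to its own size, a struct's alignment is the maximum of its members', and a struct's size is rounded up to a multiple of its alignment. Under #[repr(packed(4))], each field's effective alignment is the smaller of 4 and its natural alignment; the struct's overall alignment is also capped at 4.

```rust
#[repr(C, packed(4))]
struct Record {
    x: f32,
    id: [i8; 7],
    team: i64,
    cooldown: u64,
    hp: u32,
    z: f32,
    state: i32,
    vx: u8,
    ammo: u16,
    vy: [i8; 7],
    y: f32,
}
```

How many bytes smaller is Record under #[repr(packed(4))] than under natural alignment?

8

natural layout:
  0..4  x  (4B, 4-aligned)
  4..11  id  (7B, 1-aligned)
  11..16  -- padding (5B)
  16..24  team  (8B, 8-aligned)
  24..32  cooldown  (8B, 8-aligned)
  32..36  hp  (4B, 4-aligned)
  36..40  z  (4B, 4-aligned)
  40..44  state  (4B, 4-aligned)
  44..45  vx  (1B, 1-aligned)
  45..46  -- padding (1B)
  46..48  ammo  (2B, 2-aligned)
  48..55  vy  (7B, 1-aligned)
  55..56  -- padding (1B)
  56..60  y  (4B, 4-aligned)
  60..64  -- tail padding (4B)
  sizeof = 64, alignof = 8
packed(4) layout:
  0..4  x  (4B, 4-aligned)
  4..11  id  (7B, 1-aligned)
  11..12  -- padding (1B)
  12..20  team  (8B, 4-aligned)
  20..28  cooldown  (8B, 4-aligned)
  28..32  hp  (4B, 4-aligned)
  32..36  z  (4B, 4-aligned)
  36..40  state  (4B, 4-aligned)
  40..41  vx  (1B, 1-aligned)
  41..42  -- padding (1B)
  42..44  ammo  (2B, 2-aligned)
  44..51  vy  (7B, 1-aligned)
  51..52  -- padding (1B)
  52..56  y  (4B, 4-aligned)
  sizeof = 56, alignof = 4
64 − 56 = 8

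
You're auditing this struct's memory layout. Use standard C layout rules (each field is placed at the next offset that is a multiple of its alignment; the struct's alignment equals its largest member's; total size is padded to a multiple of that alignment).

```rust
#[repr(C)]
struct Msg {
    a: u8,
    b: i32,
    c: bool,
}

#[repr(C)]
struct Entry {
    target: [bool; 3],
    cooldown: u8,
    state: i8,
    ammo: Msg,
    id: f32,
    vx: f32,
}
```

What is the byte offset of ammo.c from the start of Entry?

Msg: a at 0 (size 1, align 1) → ends 1; pad 3 to align 4 for b; b at 4 (size 4, align 4) → ends 8; c at 8 (size 1, align 1) → ends 9; tail pad 3 to reach multiple of 4; total 12 bytes, alignment 4
target at 0 (size 3, align 1) → ends 3
cooldown at 3 (size 1, align 1) → ends 4
state at 4 (size 1, align 1) → ends 5
pad 3 to align 4 for ammo
ammo at 8 (size 12, align 4) → ends 20
within Msg: c at 8
8 + 8 = 16

16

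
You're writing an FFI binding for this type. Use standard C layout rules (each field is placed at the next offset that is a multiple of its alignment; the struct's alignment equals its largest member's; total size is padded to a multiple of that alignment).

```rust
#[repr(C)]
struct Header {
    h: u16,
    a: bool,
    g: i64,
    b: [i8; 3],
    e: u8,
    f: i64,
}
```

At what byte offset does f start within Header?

@0: h [2B, align 2] → 2
@2: a [1B, align 1] → 3
+5 pad (align 8)
@8: g [8B, align 8] → 16
@16: b [3B, align 1] → 19
@19: e [1B, align 1] → 20
+4 pad (align 8)
@24: f [8B, align 8] → 32

24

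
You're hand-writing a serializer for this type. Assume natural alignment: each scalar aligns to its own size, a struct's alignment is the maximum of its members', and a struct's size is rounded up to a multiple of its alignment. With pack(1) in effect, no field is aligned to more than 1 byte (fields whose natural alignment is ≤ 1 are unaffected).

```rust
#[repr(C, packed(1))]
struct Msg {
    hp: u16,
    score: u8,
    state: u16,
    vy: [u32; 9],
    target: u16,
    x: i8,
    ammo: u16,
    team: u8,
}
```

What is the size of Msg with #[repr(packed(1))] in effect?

@0: hp [2B, align 1] → 2
@2: score [1B, align 1] → 3
@3: state [2B, align 1] → 5
@5: vy [36B, align 1] → 41
@41: target [2B, align 1] → 43
@43: x [1B, align 1] → 44
@44: ammo [2B, align 1] → 46
@46: team [1B, align 1] → 47
size 47, align 1

47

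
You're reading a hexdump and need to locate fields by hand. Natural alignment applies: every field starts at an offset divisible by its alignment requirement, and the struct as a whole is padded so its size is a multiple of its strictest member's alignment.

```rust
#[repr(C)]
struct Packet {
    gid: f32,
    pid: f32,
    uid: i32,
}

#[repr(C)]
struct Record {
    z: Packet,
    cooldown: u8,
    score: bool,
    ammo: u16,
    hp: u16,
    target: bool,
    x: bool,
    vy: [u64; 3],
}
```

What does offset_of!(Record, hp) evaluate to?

16

Packet: @0: gid [4B, align 4] → 4; @4: pid [4B, align 4] → 8; @8: uid [4B, align 4] → 12; size 12, align 4
@0: z [12B, align 4] → 12
@12: cooldown [1B, align 1] → 13
@13: score [1B, align 1] → 14
@14: ammo [2B, align 2] → 16
@16: hp [2B, align 2] → 18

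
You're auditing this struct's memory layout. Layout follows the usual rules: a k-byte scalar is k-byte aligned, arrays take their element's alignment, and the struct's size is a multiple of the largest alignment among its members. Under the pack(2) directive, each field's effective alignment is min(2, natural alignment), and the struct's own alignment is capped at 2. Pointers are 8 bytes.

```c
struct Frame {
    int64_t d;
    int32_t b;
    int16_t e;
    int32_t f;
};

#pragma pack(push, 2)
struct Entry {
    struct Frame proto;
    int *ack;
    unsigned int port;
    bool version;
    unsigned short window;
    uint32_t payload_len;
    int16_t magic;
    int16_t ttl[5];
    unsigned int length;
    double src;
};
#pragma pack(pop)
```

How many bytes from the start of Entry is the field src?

60

Frame: 0..8  d  (8B, 8-aligned); 8..12  b  (4B, 4-aligned); 12..14  e  (2B, 2-aligned); 14..16  -- padding (2B); 16..20  f  (4B, 4-aligned); 20..24  -- tail padding (4B); sizeof = 24, alignof = 8
0..24  proto  (24B, 2-aligned)
24..32  ack  (8B, 2-aligned)
32..36  port  (4B, 2-aligned)
36..37  version  (1B, 1-aligned)
37..38  -- padding (1B)
38..40  window  (2B, 2-aligned)
40..44  payload_len  (4B, 2-aligned)
44..46  magic  (2B, 2-aligned)
46..56  ttl  (10B, 2-aligned)
56..60  length  (4B, 2-aligned)
60..68  src  (8B, 2-aligned)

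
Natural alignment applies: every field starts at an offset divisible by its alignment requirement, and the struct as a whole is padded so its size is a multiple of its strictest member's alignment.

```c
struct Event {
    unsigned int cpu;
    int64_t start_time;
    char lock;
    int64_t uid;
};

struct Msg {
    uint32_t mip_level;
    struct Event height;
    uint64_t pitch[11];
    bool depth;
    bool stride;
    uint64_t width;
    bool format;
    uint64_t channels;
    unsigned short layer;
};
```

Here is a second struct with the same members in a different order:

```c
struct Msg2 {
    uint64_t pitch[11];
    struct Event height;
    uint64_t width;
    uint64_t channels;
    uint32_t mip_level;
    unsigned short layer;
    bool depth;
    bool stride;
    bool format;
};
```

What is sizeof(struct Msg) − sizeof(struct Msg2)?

Event: 0..4  cpu  (4B, 4-aligned); 4..8  -- padding (4B); 8..16  start_time  (8B, 8-aligned); 16..17  lock  (1B, 1-aligned); 17..24  -- padding (7B); 24..32  uid  (8B, 8-aligned); sizeof = 32, alignof = 8
0..4  mip_level  (4B, 4-aligned)
4..8  -- padding (4B)
8..40  height  (32B, 8-aligned)
40..128  pitch  (88B, 8-aligned)
128..129  depth  (1B, 1-aligned)
129..130  stride  (1B, 1-aligned)
130..136  -- padding (6B)
136..144  width  (8B, 8-aligned)
144..145  format  (1B, 1-aligned)
145..152  -- padding (7B)
152..160  channels  (8B, 8-aligned)
160..162  layer  (2B, 2-aligned)
162..168  -- tail padding (6B)
sizeof = 168, alignof = 8
— Msg2 —
0..88  pitch  (88B, 8-aligned)
88..120  height  (32B, 8-aligned)
120..128  width  (8B, 8-aligned)
128..136  channels  (8B, 8-aligned)
136..140  mip_level  (4B, 4-aligned)
140..142  layer  (2B, 2-aligned)
142..143  depth  (1B, 1-aligned)
143..144  stride  (1B, 1-aligned)
144..145  format  (1B, 1-aligned)
145..152  -- tail padding (7B)
sizeof = 152, alignof = 8
168 − 152 = 16

16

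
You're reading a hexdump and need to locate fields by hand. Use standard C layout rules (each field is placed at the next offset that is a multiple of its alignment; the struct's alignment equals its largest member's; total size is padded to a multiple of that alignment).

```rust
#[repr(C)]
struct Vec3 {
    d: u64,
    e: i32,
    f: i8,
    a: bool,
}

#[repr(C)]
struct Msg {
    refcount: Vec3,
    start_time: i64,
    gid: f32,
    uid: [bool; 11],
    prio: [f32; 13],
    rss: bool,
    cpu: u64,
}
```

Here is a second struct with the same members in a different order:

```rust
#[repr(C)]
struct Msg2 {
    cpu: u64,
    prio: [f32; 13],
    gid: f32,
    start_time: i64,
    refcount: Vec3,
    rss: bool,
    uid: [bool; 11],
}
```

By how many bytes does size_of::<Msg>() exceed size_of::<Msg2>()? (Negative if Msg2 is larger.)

Vec3: @0: d [8B, align 8] → 8; @8: e [4B, align 4] → 12; @12: f [1B, align 1] → 13; @13: a [1B, align 1] → 14; +2 tail pad (align 8); size 16, align 8
@0: refcount [16B, align 8] → 16
@16: start_time [8B, align 8] → 24
@24: gid [4B, align 4] → 28
@28: uid [11B, align 1] → 39
+1 pad (align 4)
@40: prio [52B, align 4] → 92
@92: rss [1B, align 1] → 93
+3 pad (align 8)
@96: cpu [8B, align 8] → 104
size 104, align 8
— Msg2 —
@0: cpu [8B, align 8] → 8
@8: prio [52B, align 4] → 60
@60: gid [4B, align 4] → 64
@64: start_time [8B, align 8] → 72
@72: refcount [16B, align 8] → 88
@88: rss [1B, align 1] → 89
@89: uid [11B, align 1] → 100
+4 tail pad (align 8)
size 104, align 8
104 − 104 = 0

0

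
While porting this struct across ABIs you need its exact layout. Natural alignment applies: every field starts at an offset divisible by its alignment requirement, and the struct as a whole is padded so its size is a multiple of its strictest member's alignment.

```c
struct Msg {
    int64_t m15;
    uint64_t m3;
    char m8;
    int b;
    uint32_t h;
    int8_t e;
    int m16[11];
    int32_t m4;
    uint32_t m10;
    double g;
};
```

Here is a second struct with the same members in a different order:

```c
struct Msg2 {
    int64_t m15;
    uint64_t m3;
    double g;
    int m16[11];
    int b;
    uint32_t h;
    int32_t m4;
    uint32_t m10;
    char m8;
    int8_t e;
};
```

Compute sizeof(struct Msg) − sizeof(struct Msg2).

m15 at 0 (size 8, align 8) → ends 8
m3 at 8 (size 8, align 8) → ends 16
m8 at 16 (size 1, align 1) → ends 17
pad 3 to align 4 for b
b at 20 (size 4, align 4) → ends 24
h at 24 (size 4, align 4) → ends 28
e at 28 (size 1, align 1) → ends 29
pad 3 to align 4 for m16
m16 at 32 (size 44, align 4) → ends 76
m4 at 76 (size 4, align 4) → ends 80
m10 at 80 (size 4, align 4) → ends 84
pad 4 to align 8 for g
g at 88 (size 8, align 8) → ends 96
total 96 bytes, alignment 8
— Msg2 —
m15 at 0 (size 8, align 8) → ends 8
m3 at 8 (size 8, align 8) → ends 16
g at 16 (size 8, align 8) → ends 24
m16 at 24 (size 44, align 4) → ends 68
b at 68 (size 4, align 4) → ends 72
h at 72 (size 4, align 4) → ends 76
m4 at 76 (size 4, align 4) → ends 80
m10 at 80 (size 4, align 4) → ends 84
m8 at 84 (size 1, align 1) → ends 85
e at 85 (size 1, align 1) → ends 86
tail pad 2 to reach multiple of 8
total 88 bytes, alignment 8
96 − 88 = 8

8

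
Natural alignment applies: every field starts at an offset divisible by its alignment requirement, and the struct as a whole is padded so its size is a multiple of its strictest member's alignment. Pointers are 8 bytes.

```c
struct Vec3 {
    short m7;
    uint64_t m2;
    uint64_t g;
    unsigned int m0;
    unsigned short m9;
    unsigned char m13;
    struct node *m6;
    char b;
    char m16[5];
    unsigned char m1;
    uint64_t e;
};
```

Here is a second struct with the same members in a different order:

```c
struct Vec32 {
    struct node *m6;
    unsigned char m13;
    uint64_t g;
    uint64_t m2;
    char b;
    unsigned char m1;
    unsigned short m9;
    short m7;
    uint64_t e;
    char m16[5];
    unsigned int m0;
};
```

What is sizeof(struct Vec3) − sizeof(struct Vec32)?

-8

m7 at 0 (size 2, align 2) → ends 2
pad 6 to align 8 for m2
m2 at 8 (size 8, align 8) → ends 16
g at 16 (size 8, align 8) → ends 24
m0 at 24 (size 4, align 4) → ends 28
m9 at 28 (size 2, align 2) → ends 30
m13 at 30 (size 1, align 1) → ends 31
pad 1 to align 8 for m6
m6 at 32 (size 8, align 8) → ends 40
b at 40 (size 1, align 1) → ends 41
m16 at 41 (size 5, align 1) → ends 46
m1 at 46 (size 1, align 1) → ends 47
pad 1 to align 8 for e
e at 48 (size 8, align 8) → ends 56
total 56 bytes, alignment 8
— Vec32 —
m6 at 0 (size 8, align 8) → ends 8
m13 at 8 (size 1, align 1) → ends 9
pad 7 to align 8 for g
g at 16 (size 8, align 8) → ends 24
m2 at 24 (size 8, align 8) → ends 32
b at 32 (size 1, align 1) → ends 33
m1 at 33 (size 1, align 1) → ends 34
m9 at 34 (size 2, align 2) → ends 36
m7 at 36 (size 2, align 2) → ends 38
pad 2 to align 8 for e
e at 40 (size 8, align 8) → ends 48
m16 at 48 (size 5, align 1) → ends 53
pad 3 to align 4 for m0
m0 at 56 (size 4, align 4) → ends 60
tail pad 4 to reach multiple of 8
total 64 bytes, alignment 8
56 − 64 = -8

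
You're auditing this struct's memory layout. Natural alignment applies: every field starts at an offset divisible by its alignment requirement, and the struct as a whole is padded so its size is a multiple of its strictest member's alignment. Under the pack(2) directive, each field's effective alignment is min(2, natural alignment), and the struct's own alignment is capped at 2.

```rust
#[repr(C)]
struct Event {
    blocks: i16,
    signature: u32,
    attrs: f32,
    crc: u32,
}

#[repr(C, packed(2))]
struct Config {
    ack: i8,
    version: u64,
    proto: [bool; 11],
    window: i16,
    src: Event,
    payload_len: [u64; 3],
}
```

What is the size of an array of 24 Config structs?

1536

Event: 0..2  blocks  (2B, 2-aligned); 2..4  -- padding (2B); 4..8  signature  (4B, 4-aligned); 8..12  attrs  (4B, 4-aligned); 12..16  crc  (4B, 4-aligned); sizeof = 16, alignof = 4
0..1  ack  (1B, 1-aligned)
1..2  -- padding (1B)
2..10  version  (8B, 2-aligned)
10..21  proto  (11B, 1-aligned)
21..22  -- padding (1B)
22..24  window  (2B, 2-aligned)
24..40  src  (16B, 2-aligned)
40..64  payload_len  (24B, 2-aligned)
sizeof = 64, alignof = 2
array of 24: 24 × 64 = 1536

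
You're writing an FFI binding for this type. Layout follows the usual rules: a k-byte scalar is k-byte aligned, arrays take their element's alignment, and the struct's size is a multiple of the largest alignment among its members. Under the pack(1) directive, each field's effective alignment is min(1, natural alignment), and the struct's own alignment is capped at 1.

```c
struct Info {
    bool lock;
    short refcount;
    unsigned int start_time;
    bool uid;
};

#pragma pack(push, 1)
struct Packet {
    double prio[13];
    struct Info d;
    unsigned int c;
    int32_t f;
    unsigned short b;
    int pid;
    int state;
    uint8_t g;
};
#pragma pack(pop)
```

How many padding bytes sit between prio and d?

0

Info: lock at 0 (size 1, align 1) → ends 1; pad 1 to align 2 for refcount; refcount at 2 (size 2, align 2) → ends 4; start_time at 4 (size 4, align 4) → ends 8; uid at 8 (size 1, align 1) → ends 9; tail pad 3 to reach multiple of 4; total 12 bytes, alignment 4
prio at 0 (size 104, align 1) → ends 104
d at 104 (size 12, align 1) → ends 116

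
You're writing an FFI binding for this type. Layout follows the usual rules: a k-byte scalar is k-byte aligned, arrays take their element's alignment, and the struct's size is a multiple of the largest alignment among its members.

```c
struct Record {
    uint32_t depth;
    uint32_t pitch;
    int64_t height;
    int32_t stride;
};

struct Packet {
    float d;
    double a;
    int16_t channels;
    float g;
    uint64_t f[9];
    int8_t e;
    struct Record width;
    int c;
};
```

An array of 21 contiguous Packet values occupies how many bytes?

2856

Record: depth at 0 (size 4, align 4) → ends 4; pitch at 4 (size 4, align 4) → ends 8; height at 8 (size 8, align 8) → ends 16; stride at 16 (size 4, align 4) → ends 20; tail pad 4 to reach multiple of 8; total 24 bytes, alignment 8
d at 0 (size 4, align 4) → ends 4
pad 4 to align 8 for a
a at 8 (size 8, align 8) → ends 16
channels at 16 (size 2, align 2) → ends 18
pad 2 to align 4 for g
g at 20 (size 4, align 4) → ends 24
f at 24 (size 72, align 8) → ends 96
e at 96 (size 1, align 1) → ends 97
pad 7 to align 8 for width
width at 104 (size 24, align 8) → ends 128
c at 128 (size 4, align 4) → ends 132
tail pad 4 to reach multiple of 8
total 136 bytes, alignment 8
array of 21: 21 × 136 = 2856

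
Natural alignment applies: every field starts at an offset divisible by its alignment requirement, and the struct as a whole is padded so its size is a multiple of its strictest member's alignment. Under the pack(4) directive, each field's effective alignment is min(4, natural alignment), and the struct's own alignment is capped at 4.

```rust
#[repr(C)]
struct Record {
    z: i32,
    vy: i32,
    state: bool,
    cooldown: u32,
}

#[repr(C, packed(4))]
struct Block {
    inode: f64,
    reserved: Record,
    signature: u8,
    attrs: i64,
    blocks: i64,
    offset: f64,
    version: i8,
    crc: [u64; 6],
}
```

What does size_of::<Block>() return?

104 bytes

Record: 0..4  z  (4B, 4-aligned); 4..8  vy  (4B, 4-aligned); 8..9  state  (1B, 1-aligned); 9..12  -- padding (3B); 12..16  cooldown  (4B, 4-aligned); sizeof = 16, alignof = 4
0..8  inode  (8B, 4-aligned)
8..24  reserved  (16B, 4-aligned)
24..25  signature  (1B, 1-aligned)
25..28  -- padding (3B)
28..36  attrs  (8B, 4-aligned)
36..44  blocks  (8B, 4-aligned)
44..52  offset  (8B, 4-aligned)
52..53  version  (1B, 1-aligned)
53..56  -- padding (3B)
56..104  crc  (48B, 4-aligned)
sizeof = 104, alignof = 4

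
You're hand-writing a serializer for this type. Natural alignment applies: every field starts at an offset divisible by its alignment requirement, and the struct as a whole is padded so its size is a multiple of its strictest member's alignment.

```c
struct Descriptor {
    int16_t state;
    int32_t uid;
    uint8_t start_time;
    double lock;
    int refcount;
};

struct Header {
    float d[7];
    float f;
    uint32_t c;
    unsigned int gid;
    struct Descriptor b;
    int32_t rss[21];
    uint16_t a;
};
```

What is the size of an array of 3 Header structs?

480

Descriptor: 0..2  state  (2B, 2-aligned); 2..4  -- padding (2B); 4..8  uid  (4B, 4-aligned); 8..9  start_time  (1B, 1-aligned); 9..16  -- padding (7B); 16..24  lock  (8B, 8-aligned); 24..28  refcount  (4B, 4-aligned); 28..32  -- tail padding (4B); sizeof = 32, alignof = 8
0..28  d  (28B, 4-aligned)
28..32  f  (4B, 4-aligned)
32..36  c  (4B, 4-aligned)
36..40  gid  (4B, 4-aligned)
40..72  b  (32B, 8-aligned)
72..156  rss  (84B, 4-aligned)
156..158  a  (2B, 2-aligned)
158..160  -- tail padding (2B)
sizeof = 160, alignof = 8
array of 3: 3 × 160 = 480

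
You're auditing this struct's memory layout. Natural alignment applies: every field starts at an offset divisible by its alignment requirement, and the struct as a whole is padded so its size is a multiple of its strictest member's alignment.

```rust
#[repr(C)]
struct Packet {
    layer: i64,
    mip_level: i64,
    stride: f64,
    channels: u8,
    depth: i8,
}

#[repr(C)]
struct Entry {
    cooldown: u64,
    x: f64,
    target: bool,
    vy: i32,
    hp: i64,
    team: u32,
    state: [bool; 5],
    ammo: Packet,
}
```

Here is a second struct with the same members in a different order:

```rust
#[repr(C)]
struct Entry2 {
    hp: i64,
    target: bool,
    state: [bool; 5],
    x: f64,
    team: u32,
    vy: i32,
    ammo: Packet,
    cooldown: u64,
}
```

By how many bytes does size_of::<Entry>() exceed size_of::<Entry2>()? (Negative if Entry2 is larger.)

Packet: 0..8  layer  (8B, 8-aligned); 8..16  mip_level  (8B, 8-aligned); 16..24  stride  (8B, 8-aligned); 24..25  channels  (1B, 1-aligned); 25..26  depth  (1B, 1-aligned); 26..32  -- tail padding (6B); sizeof = 32, alignof = 8
0..8  cooldown  (8B, 8-aligned)
8..16  x  (8B, 8-aligned)
16..17  target  (1B, 1-aligned)
17..20  -- padding (3B)
20..24  vy  (4B, 4-aligned)
24..32  hp  (8B, 8-aligned)
32..36  team  (4B, 4-aligned)
36..41  state  (5B, 1-aligned)
41..48  -- padding (7B)
48..80  ammo  (32B, 8-aligned)
sizeof = 80, alignof = 8
— Entry2 —
0..8  hp  (8B, 8-aligned)
8..9  target  (1B, 1-aligned)
9..14  state  (5B, 1-aligned)
14..16  -- padding (2B)
16..24  x  (8B, 8-aligned)
24..28  team  (4B, 4-aligned)
28..32  vy  (4B, 4-aligned)
32..64  ammo  (32B, 8-aligned)
64..72  cooldown  (8B, 8-aligned)
sizeof = 72, alignof = 8
80 − 72 = 8

8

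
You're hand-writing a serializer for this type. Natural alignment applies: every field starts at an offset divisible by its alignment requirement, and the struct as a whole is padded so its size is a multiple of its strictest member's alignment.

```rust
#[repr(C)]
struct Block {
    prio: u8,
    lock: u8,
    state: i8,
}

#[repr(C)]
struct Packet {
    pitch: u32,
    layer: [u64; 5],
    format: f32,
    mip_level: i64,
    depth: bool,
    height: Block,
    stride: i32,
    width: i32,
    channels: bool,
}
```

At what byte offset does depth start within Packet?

64

Block: @0: prio [1B, align 1] → 1; @1: lock [1B, align 1] → 2; @2: state [1B, align 1] → 3; size 3, align 1
@0: pitch [4B, align 4] → 4
+4 pad (align 8)
@8: layer [40B, align 8] → 48
@48: format [4B, align 4] → 52
+4 pad (align 8)
@56: mip_level [8B, align 8] → 64
@64: depth [1B, align 1] → 65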